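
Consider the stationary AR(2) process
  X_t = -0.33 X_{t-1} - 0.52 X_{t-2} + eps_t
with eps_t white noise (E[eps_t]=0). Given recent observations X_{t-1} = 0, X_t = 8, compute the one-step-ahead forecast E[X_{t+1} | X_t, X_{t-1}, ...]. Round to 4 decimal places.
E[X_{t+1} \mid \mathcal F_t] = -2.6400

For an AR(p) model X_t = c + sum_i phi_i X_{t-i} + eps_t, the
one-step-ahead conditional mean is
  E[X_{t+1} | X_t, ...] = c + sum_i phi_i X_{t+1-i}.
Substitute known values:
  E[X_{t+1} | ...] = (-0.33) * (8) + (-0.52) * (0)
                   = -2.6400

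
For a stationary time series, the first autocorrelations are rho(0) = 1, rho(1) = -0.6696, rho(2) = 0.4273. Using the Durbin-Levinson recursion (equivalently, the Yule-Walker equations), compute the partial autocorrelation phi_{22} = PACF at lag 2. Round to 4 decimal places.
\phi_{22} = -0.0382

The PACF at lag k is phi_{kk}, the last component of the solution
to the Yule-Walker system G_k phi = r_k where
  (G_k)_{ij} = rho(|i - j|), (r_k)_i = rho(i), i,j = 1..k.
Equivalently, Durbin-Levinson gives phi_{kk} iteratively:
  phi_{11} = rho(1)
  phi_{kk} = [rho(k) - sum_{j=1..k-1} phi_{k-1,j} rho(k-j)]
            / [1 - sum_{j=1..k-1} phi_{k-1,j} rho(j)],
  phi_{k,j} = phi_{k-1,j} - phi_{kk} phi_{k-1,k-j},  j = 1..k-1.
Step k = 1:
  phi_11 = rho(1) = -0.6696.
Step k = 2:
  phi_22 = [rho(2) - phi_11 rho(1)] / [1 - phi_11 rho(1)] = [0.4273 - (-0.6696)(-0.6696)] / [1 - (-0.6696)(-0.6696)]
         = -0.02106416 / 0.55163584 = -0.0382.
Therefore phi_{22} = -0.0382.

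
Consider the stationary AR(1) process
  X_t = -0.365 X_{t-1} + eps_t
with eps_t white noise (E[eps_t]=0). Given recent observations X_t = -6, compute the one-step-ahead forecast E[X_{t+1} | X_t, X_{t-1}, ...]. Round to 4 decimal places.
E[X_{t+1} \mid \mathcal F_t] = 2.1900

For an AR(p) model X_t = c + sum_i phi_i X_{t-i} + eps_t, the
one-step-ahead conditional mean is
  E[X_{t+1} | X_t, ...] = c + sum_i phi_i X_{t+1-i}.
Substitute known values:
  E[X_{t+1} | ...] = (-0.365) * (-6)
                   = 2.1900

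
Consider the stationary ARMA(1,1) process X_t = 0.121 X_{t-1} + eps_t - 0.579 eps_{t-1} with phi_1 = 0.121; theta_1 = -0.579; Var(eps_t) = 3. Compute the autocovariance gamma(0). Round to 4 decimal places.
\gamma(0) = 3.6386

Multiply the model equation by X_{t-k} and take expectations. With theta_0 = psi_0 = 1 and psi_j the MA(infinity) weights, this gives
  gamma(k) - sum_i phi_i gamma(k-i) = c_k,
  c_k = sigma^2 * sum_{j=k..q} theta_j psi_{j-k}   (c_k = 0 for k > q),
using gamma(-m) = gamma(m).
psi-weights needed (psi_j = theta_j + sum_i phi_i psi_{j-i}):
  psi_1 = theta_1 + phi_1 = -0.579 + (0.121) = -0.458
Right-hand sides:
  c_0 = sigma^2 (1 + theta_1 psi_1) = 3 * (1 + (-0.579)(-0.458)) = 3 * 1.265182 = 3.795546
  c_1 = sigma^2 theta_1 = 3 * (-0.579) = -1.737
  c_2 = 0
Equations for k = 0 and k = 1 (AR order 1):
  gamma(0) = phi_1 gamma(1) + c_0
  gamma(1) = phi_1 gamma(0) + c_1
Substituting the second into the first: gamma(0) (1 - phi_1^2) = c_0 + phi_1 c_1, so
  gamma(0) = (c_0 + phi_1 c_1) / (1 - phi_1^2) = (3.795546 + (0.121)(-1.737)) / (1 - (0.121)^2) = 3.585369 / 0.985359 = 3.638642.
Therefore gamma(0) = 3.6386 (to 4 decimal places).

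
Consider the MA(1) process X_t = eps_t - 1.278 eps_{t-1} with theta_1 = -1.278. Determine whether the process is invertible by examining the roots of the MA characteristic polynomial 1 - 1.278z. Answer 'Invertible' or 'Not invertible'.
\text{Not invertible}

The MA(q) characteristic polynomial is P(z) = 1 - 1.278z.
Invertibility requires all roots to lie outside the unit circle, i.e. |z| > 1 for every root.
This is linear in z: 1 + (-1.278) z = 0  =>  z = -1/(-1.278) = 0.782473,  |z| = 0.782473.
Moduli of all roots: 0.7825.
All moduli strictly greater than 1? No.
Verdict: Not invertible.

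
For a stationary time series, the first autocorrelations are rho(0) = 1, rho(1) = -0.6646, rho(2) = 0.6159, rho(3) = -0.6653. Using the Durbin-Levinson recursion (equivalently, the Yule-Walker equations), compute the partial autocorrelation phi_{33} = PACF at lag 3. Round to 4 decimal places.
\phi_{33} = -0.3499

The PACF at lag k is phi_{kk}, the last component of the solution
to the Yule-Walker system G_k phi = r_k where
  (G_k)_{ij} = rho(|i - j|), (r_k)_i = rho(i), i,j = 1..k.
Equivalently, Durbin-Levinson gives phi_{kk} iteratively:
  phi_{11} = rho(1)
  phi_{kk} = [rho(k) - sum_{j=1..k-1} phi_{k-1,j} rho(k-j)]
            / [1 - sum_{j=1..k-1} phi_{k-1,j} rho(j)],
  phi_{k,j} = phi_{k-1,j} - phi_{kk} phi_{k-1,k-j},  j = 1..k-1.
Step k = 1:
  phi_11 = rho(1) = -0.6646.
Step k = 2:
  phi_22 = [rho(2) - phi_11 rho(1)] / [1 - phi_11 rho(1)] = [0.6159 - (-0.6646)(-0.6646)] / [1 - (-0.6646)(-0.6646)]
         = 0.17420684 / 0.55830684 = 0.312027.
  Update: phi_21 = phi_11 - phi_22 phi_11 = -0.6646 - (0.312027)(-0.6646) = -0.457227.
Step k = 3:
  phi_33 = [rho(3) - phi_21 rho(2) - phi_22 rho(1)] / [1 - phi_21 rho(1) - phi_22 rho(2)]
    numerator   = -0.6653 - (-0.457227)(0.6159) - (0.312027)(-0.6646) = -0.17632082
    denominator = 1 - (-0.457227)(-0.6646) - (0.312027)(0.6159) = 0.50394959
  phi_33 = -0.17632082 / 0.50394959 = -0.3499.
Therefore phi_{33} = -0.3499.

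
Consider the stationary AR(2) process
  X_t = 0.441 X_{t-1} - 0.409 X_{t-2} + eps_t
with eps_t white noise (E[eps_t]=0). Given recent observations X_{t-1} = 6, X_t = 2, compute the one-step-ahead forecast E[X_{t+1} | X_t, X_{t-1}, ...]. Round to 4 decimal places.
E[X_{t+1} \mid \mathcal F_t] = -1.5720

For an AR(p) model X_t = c + sum_i phi_i X_{t-i} + eps_t, the
one-step-ahead conditional mean is
  E[X_{t+1} | X_t, ...] = c + sum_i phi_i X_{t+1-i}.
Substitute known values:
  E[X_{t+1} | ...] = (0.441) * (2) + (-0.409) * (6)
                   = -1.5720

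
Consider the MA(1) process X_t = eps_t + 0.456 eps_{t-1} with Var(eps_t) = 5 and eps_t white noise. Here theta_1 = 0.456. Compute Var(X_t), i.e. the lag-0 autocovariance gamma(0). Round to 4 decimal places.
\gamma(0) = 6.0397

For an MA(q) process X_t = eps_t + sum_i theta_i eps_{t-i} with
Var(eps_t) = sigma^2, the variance is
  gamma(0) = sigma^2 * (1 + sum_i theta_i^2).
  sum_i theta_i^2 = (0.456)^2 = 0.207936.
  gamma(0) = 5 * (1 + 0.207936) = 5 * 1.207936 = 6.03968, which rounds to 6.0397.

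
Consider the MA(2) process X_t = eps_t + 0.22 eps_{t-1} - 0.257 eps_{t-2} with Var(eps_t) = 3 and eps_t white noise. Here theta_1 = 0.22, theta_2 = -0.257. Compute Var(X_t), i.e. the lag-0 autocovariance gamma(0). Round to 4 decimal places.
\gamma(0) = 3.3433

For an MA(q) process X_t = eps_t + sum_i theta_i eps_{t-i} with
Var(eps_t) = sigma^2, the variance is
  gamma(0) = sigma^2 * (1 + sum_i theta_i^2).
  sum_i theta_i^2 = (0.22)^2 + (-0.257)^2 = 0.0484 + 0.066049 = 0.114449.
  gamma(0) = 3 * (1 + 0.114449) = 3 * 1.114449 = 3.343347, which rounds to 3.3433.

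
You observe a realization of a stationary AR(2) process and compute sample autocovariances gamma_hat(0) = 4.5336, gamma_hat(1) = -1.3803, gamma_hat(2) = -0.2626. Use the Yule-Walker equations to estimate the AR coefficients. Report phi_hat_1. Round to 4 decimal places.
\hat\phi_{1} = -0.3550

The Yule-Walker equations for an AR(p) process read, in matrix form,
  Gamma_p phi = r_p,   with   (Gamma_p)_{ij} = gamma(|i - j|),
                       (r_p)_i = gamma(i),   i,j = 1..p.
Substitute the sample gammas (Toeplitz matrix and right-hand side of size 2):
  Gamma_p = [[4.5336, -1.3803], [-1.3803, 4.5336]]
  r_p     = [-1.3803, -0.2626]
Written out:
  4.5336 phi_1 - 1.3803 phi_2 = -1.3803
  -1.3803 phi_1 + 4.5336 phi_2 = -0.2626
Solve by Cramer's rule:
  det = gamma(0)^2 - gamma(1)^2 = (4.5336)^2 - (-1.3803)^2 = 20.55352896 - 1.90522809 = 18.64830087
  phi_hat_1 = [gamma(1) gamma(0) - gamma(1) gamma(2)] / det = [(-1.3803)(4.5336) - (-1.3803)(-0.2626)] / 18.64830087 = -6.62019486 / 18.64830087 = -0.355
  phi_hat_2 = [gamma(0) gamma(2) - gamma(1)^2] / det = [(4.5336)(-0.2626) - (-1.3803)^2] / 18.64830087 = -3.09575145 / 18.64830087 = -0.166
So phi_hat = [-0.3550, -0.1660].
Therefore phi_hat_1 = -0.3550.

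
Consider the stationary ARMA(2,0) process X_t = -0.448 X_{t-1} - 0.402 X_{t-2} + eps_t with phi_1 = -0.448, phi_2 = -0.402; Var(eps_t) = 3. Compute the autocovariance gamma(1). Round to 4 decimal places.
\gamma(1) = -1.2734

Multiply the model equation by X_{t-k} and take expectations. With theta_0 = psi_0 = 1 and psi_j the MA(infinity) weights, this gives
  gamma(k) - sum_i phi_i gamma(k-i) = c_k,
  c_k = sigma^2 * sum_{j=k..q} theta_j psi_{j-k}   (c_k = 0 for k > q),
using gamma(-m) = gamma(m).
Pure AR (q = 0): c_0 = sigma^2 = 3, c_k = 0 for k >= 1.
Equations for k = 0, 1, 2 (AR order 2, c_2 = 0):
  (E0) gamma(0) = phi_1 gamma(1) + phi_2 gamma(2) + c_0
  (E1) gamma(1) = phi_1 gamma(0) + phi_2 gamma(1) + c_1
  (E2) gamma(2) = phi_1 gamma(1) + phi_2 gamma(0)
From (E1): gamma(1) = A gamma(0) + B with
  A = phi_1 / (1 - phi_2) = -0.448 / 1.402 = -0.319544,   B = c_1 / (1 - phi_2) = 0 / 1.402 = 0.
Insert (E2) into (E0): gamma(0) (1 - phi_2^2) = phi_1 (1 + phi_2) gamma(1) + c_0.
  phi_1 (1 + phi_2) = (-0.448)(0.598) = -0.267904,   1 - phi_2^2 = 0.838396.
Replace gamma(1) by A gamma(0) + B and collect gamma(0):
  gamma(0) [0.838396 - (-0.267904)(-0.319544)] = c_0 = 3
  gamma(0) * 0.752789 = 3
  gamma(0) = 3 / 0.752789 = 3.98518.
  gamma(1) = A gamma(0) = (-0.319544)(3.98518) = -1.273439.
Therefore gamma(1) = -1.2734 (to 4 decimal places).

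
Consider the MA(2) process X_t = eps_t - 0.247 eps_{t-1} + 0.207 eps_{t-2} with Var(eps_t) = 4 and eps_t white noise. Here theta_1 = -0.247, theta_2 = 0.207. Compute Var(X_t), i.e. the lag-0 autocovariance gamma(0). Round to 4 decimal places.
\gamma(0) = 4.4154

For an MA(q) process X_t = eps_t + sum_i theta_i eps_{t-i} with
Var(eps_t) = sigma^2, the variance is
  gamma(0) = sigma^2 * (1 + sum_i theta_i^2).
  sum_i theta_i^2 = (-0.247)^2 + (0.207)^2 = 0.061009 + 0.042849 = 0.103858.
  gamma(0) = 4 * (1 + 0.103858) = 4 * 1.103858 = 4.415432, which rounds to 4.4154.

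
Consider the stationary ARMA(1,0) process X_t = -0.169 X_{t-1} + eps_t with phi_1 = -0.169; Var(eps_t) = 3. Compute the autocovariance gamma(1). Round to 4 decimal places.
\gamma(1) = -0.5219

Multiply the model equation by X_{t-k} and take expectations. With theta_0 = psi_0 = 1 and psi_j the MA(infinity) weights, this gives
  gamma(k) - sum_i phi_i gamma(k-i) = c_k,
  c_k = sigma^2 * sum_{j=k..q} theta_j psi_{j-k}   (c_k = 0 for k > q),
using gamma(-m) = gamma(m).
Pure AR (q = 0): c_0 = sigma^2 = 3, c_k = 0 for k >= 1.
Equations for k = 0 and k = 1 (AR order 1):
  gamma(0) = phi_1 gamma(1) + c_0
  gamma(1) = phi_1 gamma(0) + c_1
Substituting the second into the first: gamma(0) (1 - phi_1^2) = c_0 + phi_1 c_1, so
  gamma(0) = c_0 / (1 - phi_1^2) = 3 / (1 - (-0.169)^2) = 3 / 0.971439 = 3.088202.
  gamma(1) = phi_1 gamma(0) = (-0.169)(3.088202) = -0.521906.
Therefore gamma(1) = -0.5219 (to 4 decimal places).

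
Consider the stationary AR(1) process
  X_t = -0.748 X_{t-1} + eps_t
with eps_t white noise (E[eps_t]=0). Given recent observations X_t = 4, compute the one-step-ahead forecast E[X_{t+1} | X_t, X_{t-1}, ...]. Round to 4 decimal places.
E[X_{t+1} \mid \mathcal F_t] = -2.9920

For an AR(p) model X_t = c + sum_i phi_i X_{t-i} + eps_t, the
one-step-ahead conditional mean is
  E[X_{t+1} | X_t, ...] = c + sum_i phi_i X_{t+1-i}.
Substitute known values:
  E[X_{t+1} | ...] = (-0.748) * (4)
                   = -2.9920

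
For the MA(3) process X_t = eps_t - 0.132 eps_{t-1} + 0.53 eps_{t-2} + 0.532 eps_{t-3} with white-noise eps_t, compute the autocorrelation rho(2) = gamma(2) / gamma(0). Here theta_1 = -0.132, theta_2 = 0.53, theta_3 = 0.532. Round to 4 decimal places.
\rho(2) = 0.2907

For an MA(q) process with theta_0 = 1, the autocovariance is
  gamma(k) = sigma^2 * sum_{i=0..q-k} theta_i * theta_{i+k},
and rho(k) = gamma(k) / gamma(0). Sigma^2 cancels.
  numerator   = (1)*(0.53) + (-0.132)*(0.532) = 0.459776.
  denominator = (1)^2 + (-0.132)^2 + (0.53)^2 + (0.532)^2 = 1.581348.
  rho(2) = 0.459776 / 1.581348 = 0.2907.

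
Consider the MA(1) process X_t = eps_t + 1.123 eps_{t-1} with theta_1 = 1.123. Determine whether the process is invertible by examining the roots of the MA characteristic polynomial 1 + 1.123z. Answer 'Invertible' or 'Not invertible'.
\text{Not invertible}

The MA(q) characteristic polynomial is P(z) = 1 + 1.123z.
Invertibility requires all roots to lie outside the unit circle, i.e. |z| > 1 for every root.
This is linear in z: 1 + (1.123) z = 0  =>  z = -1/(1.123) = -0.890472,  |z| = 0.890472.
Moduli of all roots: 0.8905.
All moduli strictly greater than 1? No.
Verdict: Not invertible.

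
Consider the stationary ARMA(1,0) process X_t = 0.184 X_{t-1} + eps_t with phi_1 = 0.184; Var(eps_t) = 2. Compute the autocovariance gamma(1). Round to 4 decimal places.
\gamma(1) = 0.3809

Multiply the model equation by X_{t-k} and take expectations. With theta_0 = psi_0 = 1 and psi_j the MA(infinity) weights, this gives
  gamma(k) - sum_i phi_i gamma(k-i) = c_k,
  c_k = sigma^2 * sum_{j=k..q} theta_j psi_{j-k}   (c_k = 0 for k > q),
using gamma(-m) = gamma(m).
Pure AR (q = 0): c_0 = sigma^2 = 2, c_k = 0 for k >= 1.
Equations for k = 0 and k = 1 (AR order 1):
  gamma(0) = phi_1 gamma(1) + c_0
  gamma(1) = phi_1 gamma(0) + c_1
Substituting the second into the first: gamma(0) (1 - phi_1^2) = c_0 + phi_1 c_1, so
  gamma(0) = c_0 / (1 - phi_1^2) = 2 / (1 - (0.184)^2) = 2 / 0.966144 = 2.070085.
  gamma(1) = phi_1 gamma(0) = (0.184)(2.070085) = 0.380896.
Therefore gamma(1) = 0.3809 (to 4 decimal places).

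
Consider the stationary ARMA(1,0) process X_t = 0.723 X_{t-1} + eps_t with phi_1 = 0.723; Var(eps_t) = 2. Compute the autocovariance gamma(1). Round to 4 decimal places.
\gamma(1) = 3.0297

Multiply the model equation by X_{t-k} and take expectations. With theta_0 = psi_0 = 1 and psi_j the MA(infinity) weights, this gives
  gamma(k) - sum_i phi_i gamma(k-i) = c_k,
  c_k = sigma^2 * sum_{j=k..q} theta_j psi_{j-k}   (c_k = 0 for k > q),
using gamma(-m) = gamma(m).
Pure AR (q = 0): c_0 = sigma^2 = 2, c_k = 0 for k >= 1.
Equations for k = 0 and k = 1 (AR order 1):
  gamma(0) = phi_1 gamma(1) + c_0
  gamma(1) = phi_1 gamma(0) + c_1
Substituting the second into the first: gamma(0) (1 - phi_1^2) = c_0 + phi_1 c_1, so
  gamma(0) = c_0 / (1 - phi_1^2) = 2 / (1 - (0.723)^2) = 2 / 0.477271 = 4.190491.
  gamma(1) = phi_1 gamma(0) = (0.723)(4.190491) = 3.029725.
Therefore gamma(1) = 3.0297 (to 4 decimal places).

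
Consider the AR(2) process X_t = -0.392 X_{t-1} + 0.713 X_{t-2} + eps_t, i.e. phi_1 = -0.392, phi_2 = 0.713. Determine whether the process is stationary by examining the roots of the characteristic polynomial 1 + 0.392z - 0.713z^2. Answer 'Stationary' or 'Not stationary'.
\text{Not stationary}

The AR(p) characteristic polynomial is P(z) = 1 + 0.392z - 0.713z^2.
Stationarity requires all roots to lie outside the unit circle, i.e. |z| > 1 for every root.
Set 1 + (0.392) z + (-0.713) z^2 = 0, i.e. a z^2 + b z + c = 0 with a = -0.713, b = 0.392, c = 1.
Discriminant D = b^2 - 4ac = (0.392)^2 - 4*(-0.713)*1 = 0.153664 - (-2.852) = 3.005664.
D >= 0, so the roots are real: z = (-b +/- sqrt(D)) / (2a) = (-0.392 +/- 1.733685) / (-1.426).
  z_1 = (-0.392 + 1.733685) / (-1.426) = -0.9409,   |z_1| = 0.9409.
  z_2 = (-0.392 - 1.733685) / (-1.426) = 1.4907,   |z_2| = 1.4907.
Moduli of all roots: 0.9409, 1.4907.
All moduli strictly greater than 1? No.
Verdict: Not stationary.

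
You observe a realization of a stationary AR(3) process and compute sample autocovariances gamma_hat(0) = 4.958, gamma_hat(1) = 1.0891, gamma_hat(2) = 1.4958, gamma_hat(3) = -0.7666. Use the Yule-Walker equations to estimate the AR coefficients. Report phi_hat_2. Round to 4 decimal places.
\hat\phi_{2} = 0.3140

The Yule-Walker equations for an AR(p) process read, in matrix form,
  Gamma_p phi = r_p,   with   (Gamma_p)_{ij} = gamma(|i - j|),
                       (r_p)_i = gamma(i),   i,j = 1..p.
Substitute the sample gammas (Toeplitz matrix and right-hand side of size 3):
  Gamma_p = [[4.958, 1.0891, 1.4958], [1.0891, 4.958, 1.0891], [1.4958, 1.0891, 4.958]]
  r_p     = [1.0891, 1.4958, -0.7666]
Written out (R1..R3):
  (R1) 4.958 phi_1 + 1.0891 phi_2 + 1.4958 phi_3 = 1.0891
  (R2) 1.0891 phi_1 + 4.958 phi_2 + 1.0891 phi_3 = 1.4958
  (R3) 1.4958 phi_1 + 1.0891 phi_2 + 4.958 phi_3 = -0.7666
Gaussian elimination:
  R2 <- R2 - (1.0891/4.958) R1 = R2 - (0.219665) R1:  4.718763 phi_2 + 0.760525 phi_3 = 1.256563
  R3 <- R3 - (1.4958/4.958) R1 = R3 - (0.301694) R1:  0.760525 phi_2 + 4.506726 phi_3 = -1.095175
  R3 <- R3 - (0.760525/4.718763) R2 = R3 - (0.16117) R2:  4.384152 phi_3 = -1.297696
Back-substitution:
  phi_hat_3 = -1.297696 / 4.384152 = -0.295997
  phi_hat_2 = (1.256563 - (0.760525)(-0.295997)) / 4.718763 = 0.313997
  phi_hat_1 = (1.0891 - (1.0891)(0.313997) - (1.4958)(-0.295997)) / 4.958 = 0.239992
So phi_hat = [0.2400, 0.3140, -0.2960].
Therefore phi_hat_2 = 0.3140.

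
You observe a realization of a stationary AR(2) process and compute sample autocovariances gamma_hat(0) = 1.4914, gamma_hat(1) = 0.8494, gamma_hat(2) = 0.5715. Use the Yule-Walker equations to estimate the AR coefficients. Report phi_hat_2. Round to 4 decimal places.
\hat\phi_{2} = 0.0871

The Yule-Walker equations for an AR(p) process read, in matrix form,
  Gamma_p phi = r_p,   with   (Gamma_p)_{ij} = gamma(|i - j|),
                       (r_p)_i = gamma(i),   i,j = 1..p.
Substitute the sample gammas (Toeplitz matrix and right-hand side of size 2):
  Gamma_p = [[1.4914, 0.8494], [0.8494, 1.4914]]
  r_p     = [0.8494, 0.5715]
Written out:
  1.4914 phi_1 + 0.8494 phi_2 = 0.8494
  0.8494 phi_1 + 1.4914 phi_2 = 0.5715
Solve by Cramer's rule:
  det = gamma(0)^2 - gamma(1)^2 = (1.4914)^2 - (0.8494)^2 = 2.22427396 - 0.72148036 = 1.5027936
  phi_hat_1 = [gamma(1) gamma(0) - gamma(1) gamma(2)] / det = [(0.8494)(1.4914) - (0.8494)(0.5715)] / 1.5027936 = 0.78136306 / 1.5027936 = 0.5199
  phi_hat_2 = [gamma(0) gamma(2) - gamma(1)^2] / det = [(1.4914)(0.5715) - (0.8494)^2] / 1.5027936 = 0.13085474 / 1.5027936 = 0.0871
So phi_hat = [0.5199, 0.0871].
Therefore phi_hat_2 = 0.0871.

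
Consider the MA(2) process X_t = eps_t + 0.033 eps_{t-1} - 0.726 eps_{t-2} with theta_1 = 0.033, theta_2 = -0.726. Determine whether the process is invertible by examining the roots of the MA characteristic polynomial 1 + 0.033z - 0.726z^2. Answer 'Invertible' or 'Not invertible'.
\text{Invertible}

The MA(q) characteristic polynomial is P(z) = 1 + 0.033z - 0.726z^2.
Invertibility requires all roots to lie outside the unit circle, i.e. |z| > 1 for every root.
Set 1 + (0.033) z + (-0.726) z^2 = 0, i.e. a z^2 + b z + c = 0 with a = -0.726, b = 0.033, c = 1.
Discriminant D = b^2 - 4ac = (0.033)^2 - 4*(-0.726)*1 = 0.001089 - (-2.904) = 2.905089.
D >= 0, so the roots are real: z = (-b +/- sqrt(D)) / (2a) = (-0.033 +/- 1.704432) / (-1.452).
  z_1 = (-0.033 + 1.704432) / (-1.452) = -1.1511,   |z_1| = 1.1511.
  z_2 = (-0.033 - 1.704432) / (-1.452) = 1.1966,   |z_2| = 1.1966.
Moduli of all roots: 1.1511, 1.1966.
All moduli strictly greater than 1? Yes.
Verdict: Invertible.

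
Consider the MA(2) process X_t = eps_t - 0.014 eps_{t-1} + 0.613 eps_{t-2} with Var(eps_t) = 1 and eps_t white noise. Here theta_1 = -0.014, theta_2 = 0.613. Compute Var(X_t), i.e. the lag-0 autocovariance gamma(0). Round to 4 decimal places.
\gamma(0) = 1.3760

For an MA(q) process X_t = eps_t + sum_i theta_i eps_{t-i} with
Var(eps_t) = sigma^2, the variance is
  gamma(0) = sigma^2 * (1 + sum_i theta_i^2).
  sum_i theta_i^2 = (-0.014)^2 + (0.613)^2 = 0.000196 + 0.375769 = 0.375965.
  gamma(0) = 1 * (1 + 0.375965) = 1 * 1.375965 = 1.375965, which rounds to 1.3760.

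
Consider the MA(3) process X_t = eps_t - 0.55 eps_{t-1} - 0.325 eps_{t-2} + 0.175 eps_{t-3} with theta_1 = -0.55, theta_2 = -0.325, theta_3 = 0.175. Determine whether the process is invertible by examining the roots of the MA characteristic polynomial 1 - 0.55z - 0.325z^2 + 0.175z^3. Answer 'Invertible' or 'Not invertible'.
\text{Invertible}

The MA(q) characteristic polynomial is P(z) = 1 - 0.55z - 0.325z^2 + 0.175z^3.
Invertibility requires all roots to lie outside the unit circle, i.e. |z| > 1 for every root.
Degree 3: look for a simple real root z0 first, then factor out (1 - z/z0) and solve the remaining quadratic.
Testing z0 = 2: P(2) = 1 + (-0.55)(2) + (-0.325)(2)^2 + (0.175)(2)^3
  = 1 + (-1.1) + (-1.3) + (1.4) = 0.  So z_0 = 2 is a root, |z_0| = 2.
Divide out the factor (1 - 0.5 z) = (1 - z/z0) (since 1/z0 = 0.5):
  P(z) = (1 - 0.5 z)(1 + (-0.05) z + (-0.35) z^2)
  [check: z-coef -0.05 - (0.5) = -0.55; z^2-coef -0.35 - (0.5)(-0.05) = -0.325; z^3-coef -(0.5)(-0.35) = 0.175.]
Remaining roots from the quadratic factor 1 + (-0.05) z + (-0.35) z^2:
  Set 1 + (-0.05) z + (-0.35) z^2 = 0, i.e. a z^2 + b z + c = 0 with a = -0.35, b = -0.05, c = 1.
  Discriminant D = b^2 - 4ac = (-0.05)^2 - 4*(-0.35)*1 = 0.0025 - (-1.4) = 1.4025.
  D >= 0, so the roots are real: z = (-b +/- sqrt(D)) / (2a) = (0.05 +/- 1.184272) / (-0.7).
    z_1 = (0.05 + 1.184272) / (-0.7) = -1.7632,   |z_1| = 1.7632.
    z_2 = (0.05 - 1.184272) / (-0.7) = 1.6204,   |z_2| = 1.6204.
Moduli of all roots: 2.0000, 1.7632, 1.6204.
All moduli strictly greater than 1? Yes.
Verdict: Invertible.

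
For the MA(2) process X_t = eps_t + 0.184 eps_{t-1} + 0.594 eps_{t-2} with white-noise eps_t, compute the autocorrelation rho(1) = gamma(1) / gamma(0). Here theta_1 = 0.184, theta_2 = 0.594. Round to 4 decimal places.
\rho(1) = 0.2115

For an MA(q) process with theta_0 = 1, the autocovariance is
  gamma(k) = sigma^2 * sum_{i=0..q-k} theta_i * theta_{i+k},
and rho(k) = gamma(k) / gamma(0). Sigma^2 cancels.
  numerator   = (1)*(0.184) + (0.184)*(0.594) = 0.293296.
  denominator = (1)^2 + (0.184)^2 + (0.594)^2 = 1.386692.
  rho(1) = 0.293296 / 1.386692 = 0.2115.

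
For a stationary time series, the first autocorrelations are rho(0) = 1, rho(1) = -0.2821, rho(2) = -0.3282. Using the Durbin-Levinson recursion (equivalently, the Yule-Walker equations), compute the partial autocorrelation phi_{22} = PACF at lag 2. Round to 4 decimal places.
\phi_{22} = -0.4430

The PACF at lag k is phi_{kk}, the last component of the solution
to the Yule-Walker system G_k phi = r_k where
  (G_k)_{ij} = rho(|i - j|), (r_k)_i = rho(i), i,j = 1..k.
Equivalently, Durbin-Levinson gives phi_{kk} iteratively:
  phi_{11} = rho(1)
  phi_{kk} = [rho(k) - sum_{j=1..k-1} phi_{k-1,j} rho(k-j)]
            / [1 - sum_{j=1..k-1} phi_{k-1,j} rho(j)],
  phi_{k,j} = phi_{k-1,j} - phi_{kk} phi_{k-1,k-j},  j = 1..k-1.
Step k = 1:
  phi_11 = rho(1) = -0.2821.
Step k = 2:
  phi_22 = [rho(2) - phi_11 rho(1)] / [1 - phi_11 rho(1)] = [-0.3282 - (-0.2821)(-0.2821)] / [1 - (-0.2821)(-0.2821)]
         = -0.40778041 / 0.92041959 = -0.443.
Therefore phi_{22} = -0.4430.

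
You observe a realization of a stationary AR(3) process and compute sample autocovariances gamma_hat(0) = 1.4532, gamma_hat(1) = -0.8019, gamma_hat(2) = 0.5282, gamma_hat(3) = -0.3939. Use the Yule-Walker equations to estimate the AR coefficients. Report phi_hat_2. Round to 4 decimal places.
\hat\phi_{2} = 0.0550

The Yule-Walker equations for an AR(p) process read, in matrix form,
  Gamma_p phi = r_p,   with   (Gamma_p)_{ij} = gamma(|i - j|),
                       (r_p)_i = gamma(i),   i,j = 1..p.
Substitute the sample gammas (Toeplitz matrix and right-hand side of size 3):
  Gamma_p = [[1.4532, -0.8019, 0.5282], [-0.8019, 1.4532, -0.8019], [0.5282, -0.8019, 1.4532]]
  r_p     = [-0.8019, 0.5282, -0.3939]
Written out (R1..R3):
  (R1) 1.4532 phi_1 - 0.8019 phi_2 + 0.5282 phi_3 = -0.8019
  (R2) -0.8019 phi_1 + 1.4532 phi_2 - 0.8019 phi_3 = 0.5282
  (R3) 0.5282 phi_1 - 0.8019 phi_2 + 1.4532 phi_3 = -0.3939
Gaussian elimination:
  R2 <- R2 - (-0.8019/1.4532) R1 = R2 - (-0.551817) R1:  1.010698 phi_2 - 0.51043 phi_3 = 0.085698
  R3 <- R3 - (0.5282/1.4532) R1 = R3 - (0.363474) R1:  -0.51043 phi_2 + 1.261213 phi_3 = -0.10243
  R3 <- R3 - (-0.51043/1.010698) R2 = R3 - (-0.505028) R2:  1.003432 phi_3 = -0.05915
Back-substitution:
  phi_hat_3 = -0.05915 / 1.003432 = -0.058948
  phi_hat_2 = (0.085698 - (-0.51043)(-0.058948)) / 1.010698 = 0.055021
  phi_hat_1 = (-0.8019 - (-0.8019)(0.055021) - (0.5282)(-0.058948)) / 1.4532 = -0.500029
So phi_hat = [-0.5000, 0.0550, -0.0589].
Therefore phi_hat_2 = 0.0550.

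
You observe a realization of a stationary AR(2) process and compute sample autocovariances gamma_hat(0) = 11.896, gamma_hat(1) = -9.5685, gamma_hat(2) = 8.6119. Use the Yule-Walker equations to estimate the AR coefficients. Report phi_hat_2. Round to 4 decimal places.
\hat\phi_{2} = 0.2180

The Yule-Walker equations for an AR(p) process read, in matrix form,
  Gamma_p phi = r_p,   with   (Gamma_p)_{ij} = gamma(|i - j|),
                       (r_p)_i = gamma(i),   i,j = 1..p.
Substitute the sample gammas (Toeplitz matrix and right-hand side of size 2):
  Gamma_p = [[11.896, -9.5685], [-9.5685, 11.896]]
  r_p     = [-9.5685, 8.6119]
Written out:
  11.896 phi_1 - 9.5685 phi_2 = -9.5685
  -9.5685 phi_1 + 11.896 phi_2 = 8.6119
Solve by Cramer's rule:
  det = gamma(0)^2 - gamma(1)^2 = (11.896)^2 - (-9.5685)^2 = 141.514816 - 91.55619225 = 49.95862375
  phi_hat_1 = [gamma(1) gamma(0) - gamma(1) gamma(2)] / det = [(-9.5685)(11.896) - (-9.5685)(8.6119)] / 49.95862375 = -31.42391085 / 49.95862375 = -0.629
  phi_hat_2 = [gamma(0) gamma(2) - gamma(1)^2] / det = [(11.896)(8.6119) - (-9.5685)^2] / 49.95862375 = 10.89097015 / 49.95862375 = 0.218
So phi_hat = [-0.6290, 0.2180].
Therefore phi_hat_2 = 0.2180.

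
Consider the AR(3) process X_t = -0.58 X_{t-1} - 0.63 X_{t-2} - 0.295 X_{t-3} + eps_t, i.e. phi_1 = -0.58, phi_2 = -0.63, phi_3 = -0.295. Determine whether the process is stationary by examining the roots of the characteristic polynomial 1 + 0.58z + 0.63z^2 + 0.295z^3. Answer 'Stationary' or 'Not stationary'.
\text{Stationary}

The AR(p) characteristic polynomial is P(z) = 1 + 0.58z + 0.63z^2 + 0.295z^3.
Stationarity requires all roots to lie outside the unit circle, i.e. |z| > 1 for every root.
Degree 3: look for a simple real root z0 first, then factor out (1 - z/z0) and solve the remaining quadratic.
Testing z0 = -2: P(-2) = 1 + (0.58)(-2) + (0.63)(-2)^2 + (0.295)(-2)^3
  = 1 + (-1.16) + (2.52) + (-2.36) = 0.  So z_0 = -2 is a root, |z_0| = 2.
Divide out the factor (1 + 0.5 z) = (1 - z/z0) (since 1/z0 = -0.5):
  P(z) = (1 + 0.5 z)(1 + (0.08) z + (0.59) z^2)
  [check: z-coef 0.08 - (-0.5) = 0.58; z^2-coef 0.59 - (-0.5)(0.08) = 0.63; z^3-coef -(-0.5)(0.59) = 0.295.]
Remaining roots from the quadratic factor 1 + (0.08) z + (0.59) z^2:
  Set 1 + (0.08) z + (0.59) z^2 = 0, i.e. a z^2 + b z + c = 0 with a = 0.59, b = 0.08, c = 1.
  Discriminant D = b^2 - 4ac = (0.08)^2 - 4*(0.59)*1 = 0.0064 - (2.36) = -2.3536.
  D < 0, so the roots are the complex-conjugate pair z = (-b +/- i sqrt(-D)) / (2a) = -0.0678 +/- 1.3001i.
  For a conjugate pair |z|^2 = z * conj(z) = (product of roots) = c/a = 1/(0.59) = 1.694915, so |z| = sqrt(1.694915) = 1.3019 for both roots.
Moduli of all roots: 2.0000, 1.3019, 1.3019.
All moduli strictly greater than 1? Yes.
Verdict: Stationary.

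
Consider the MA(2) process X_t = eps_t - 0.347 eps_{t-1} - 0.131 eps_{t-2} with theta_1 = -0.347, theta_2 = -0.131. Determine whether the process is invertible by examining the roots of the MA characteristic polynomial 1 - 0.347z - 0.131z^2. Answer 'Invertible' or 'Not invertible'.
\text{Invertible}

The MA(q) characteristic polynomial is P(z) = 1 - 0.347z - 0.131z^2.
Invertibility requires all roots to lie outside the unit circle, i.e. |z| > 1 for every root.
Set 1 + (-0.347) z + (-0.131) z^2 = 0, i.e. a z^2 + b z + c = 0 with a = -0.131, b = -0.347, c = 1.
Discriminant D = b^2 - 4ac = (-0.347)^2 - 4*(-0.131)*1 = 0.120409 - (-0.524) = 0.644409.
D >= 0, so the roots are real: z = (-b +/- sqrt(D)) / (2a) = (0.347 +/- 0.802751) / (-0.262).
  z_1 = (0.347 + 0.802751) / (-0.262) = -4.3884,   |z_1| = 4.3884.
  z_2 = (0.347 - 0.802751) / (-0.262) = 1.7395,   |z_2| = 1.7395.
Moduli of all roots: 4.3884, 1.7395.
All moduli strictly greater than 1? Yes.
Verdict: Invertible.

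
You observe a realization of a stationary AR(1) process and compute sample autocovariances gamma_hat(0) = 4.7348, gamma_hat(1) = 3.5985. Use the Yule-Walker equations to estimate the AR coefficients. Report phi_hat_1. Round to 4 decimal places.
\hat\phi_{1} = 0.7600

The Yule-Walker equations for an AR(p) process read, in matrix form,
  Gamma_p phi = r_p,   with   (Gamma_p)_{ij} = gamma(|i - j|),
                       (r_p)_i = gamma(i),   i,j = 1..p.
Substitute the sample gammas (Toeplitz matrix and right-hand side of size 1):
  Gamma_p = [[4.7348]]
  r_p     = [3.5985]
With p = 1 this is the single equation gamma(0) phi_1 = gamma(1):
  phi_hat_1 = gamma(1) / gamma(0) = 3.5985 / 4.7348 = 0.7600.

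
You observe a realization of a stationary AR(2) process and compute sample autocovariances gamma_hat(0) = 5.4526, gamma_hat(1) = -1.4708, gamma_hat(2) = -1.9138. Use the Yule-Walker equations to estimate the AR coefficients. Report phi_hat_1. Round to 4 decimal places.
\hat\phi_{1} = -0.3930

The Yule-Walker equations for an AR(p) process read, in matrix form,
  Gamma_p phi = r_p,   with   (Gamma_p)_{ij} = gamma(|i - j|),
                       (r_p)_i = gamma(i),   i,j = 1..p.
Substitute the sample gammas (Toeplitz matrix and right-hand side of size 2):
  Gamma_p = [[5.4526, -1.4708], [-1.4708, 5.4526]]
  r_p     = [-1.4708, -1.9138]
Written out:
  5.4526 phi_1 - 1.4708 phi_2 = -1.4708
  -1.4708 phi_1 + 5.4526 phi_2 = -1.9138
Solve by Cramer's rule:
  det = gamma(0)^2 - gamma(1)^2 = (5.4526)^2 - (-1.4708)^2 = 29.73084676 - 2.16325264 = 27.56759412
  phi_hat_1 = [gamma(1) gamma(0) - gamma(1) gamma(2)] / det = [(-1.4708)(5.4526) - (-1.4708)(-1.9138)] / 27.56759412 = -10.83450112 / 27.56759412 = -0.393
  phi_hat_2 = [gamma(0) gamma(2) - gamma(1)^2] / det = [(5.4526)(-1.9138) - (-1.4708)^2] / 27.56759412 = -12.59843852 / 27.56759412 = -0.457
So phi_hat = [-0.3930, -0.4570].
Therefore phi_hat_1 = -0.3930.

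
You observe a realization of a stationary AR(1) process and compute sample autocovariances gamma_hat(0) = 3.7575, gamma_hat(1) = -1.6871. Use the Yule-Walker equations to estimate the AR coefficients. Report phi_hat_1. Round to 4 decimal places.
\hat\phi_{1} = -0.4490

The Yule-Walker equations for an AR(p) process read, in matrix form,
  Gamma_p phi = r_p,   with   (Gamma_p)_{ij} = gamma(|i - j|),
                       (r_p)_i = gamma(i),   i,j = 1..p.
Substitute the sample gammas (Toeplitz matrix and right-hand side of size 1):
  Gamma_p = [[3.7575]]
  r_p     = [-1.6871]
With p = 1 this is the single equation gamma(0) phi_1 = gamma(1):
  phi_hat_1 = gamma(1) / gamma(0) = -1.6871 / 3.7575 = -0.4490.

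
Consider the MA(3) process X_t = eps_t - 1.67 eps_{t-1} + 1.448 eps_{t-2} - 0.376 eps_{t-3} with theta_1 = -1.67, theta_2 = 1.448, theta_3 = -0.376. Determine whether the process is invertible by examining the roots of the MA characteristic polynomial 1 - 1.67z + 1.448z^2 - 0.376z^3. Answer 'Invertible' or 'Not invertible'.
\text{Invertible}

The MA(q) characteristic polynomial is P(z) = 1 - 1.67z + 1.448z^2 - 0.376z^3.
Invertibility requires all roots to lie outside the unit circle, i.e. |z| > 1 for every root.
Degree 3: look for a simple real root z0 first, then factor out (1 - z/z0) and solve the remaining quadratic.
Testing z0 = 2.5: P(2.5) = 1 + (-1.67)(2.5) + (1.448)(2.5)^2 + (-0.376)(2.5)^3
  = 1 + (-4.175) + (9.05) + (-5.875) = 0.  So z_0 = 2.5 is a root, |z_0| = 2.5.
Divide out the factor (1 - 0.4 z) = (1 - z/z0) (since 1/z0 = 0.4):
  P(z) = (1 - 0.4 z)(1 + (-1.27) z + (0.94) z^2)
  [check: z-coef -1.27 - (0.4) = -1.67; z^2-coef 0.94 - (0.4)(-1.27) = 1.448; z^3-coef -(0.4)(0.94) = -0.376.]
Remaining roots from the quadratic factor 1 + (-1.27) z + (0.94) z^2:
  Set 1 + (-1.27) z + (0.94) z^2 = 0, i.e. a z^2 + b z + c = 0 with a = 0.94, b = -1.27, c = 1.
  Discriminant D = b^2 - 4ac = (-1.27)^2 - 4*(0.94)*1 = 1.6129 - (3.76) = -2.1471.
  D < 0, so the roots are the complex-conjugate pair z = (-b +/- i sqrt(-D)) / (2a) = 0.6755 +/- 0.7794i.
  For a conjugate pair |z|^2 = z * conj(z) = (product of roots) = c/a = 1/(0.94) = 1.06383, so |z| = sqrt(1.06383) = 1.0314 for both roots.
Moduli of all roots: 2.5000, 1.0314, 1.0314.
All moduli strictly greater than 1? Yes.
Verdict: Invertible.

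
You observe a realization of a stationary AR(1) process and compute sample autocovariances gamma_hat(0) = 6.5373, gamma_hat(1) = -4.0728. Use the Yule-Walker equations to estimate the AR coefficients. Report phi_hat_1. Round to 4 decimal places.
\hat\phi_{1} = -0.6230

The Yule-Walker equations for an AR(p) process read, in matrix form,
  Gamma_p phi = r_p,   with   (Gamma_p)_{ij} = gamma(|i - j|),
                       (r_p)_i = gamma(i),   i,j = 1..p.
Substitute the sample gammas (Toeplitz matrix and right-hand side of size 1):
  Gamma_p = [[6.5373]]
  r_p     = [-4.0728]
With p = 1 this is the single equation gamma(0) phi_1 = gamma(1):
  phi_hat_1 = gamma(1) / gamma(0) = -4.0728 / 6.5373 = -0.6230.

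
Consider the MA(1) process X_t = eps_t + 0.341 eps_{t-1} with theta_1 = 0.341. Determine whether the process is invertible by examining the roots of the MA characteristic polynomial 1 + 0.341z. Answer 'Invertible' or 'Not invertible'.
\text{Invertible}

The MA(q) characteristic polynomial is P(z) = 1 + 0.341z.
Invertibility requires all roots to lie outside the unit circle, i.e. |z| > 1 for every root.
This is linear in z: 1 + (0.341) z = 0  =>  z = -1/(0.341) = -2.932551,  |z| = 2.932551.
Moduli of all roots: 2.9326.
All moduli strictly greater than 1? Yes.
Verdict: Invertible.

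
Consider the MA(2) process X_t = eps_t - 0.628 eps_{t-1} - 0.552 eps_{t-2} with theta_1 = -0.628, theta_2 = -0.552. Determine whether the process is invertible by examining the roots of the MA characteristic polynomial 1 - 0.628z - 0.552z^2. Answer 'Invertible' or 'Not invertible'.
\text{Not invertible}

The MA(q) characteristic polynomial is P(z) = 1 - 0.628z - 0.552z^2.
Invertibility requires all roots to lie outside the unit circle, i.e. |z| > 1 for every root.
Set 1 + (-0.628) z + (-0.552) z^2 = 0, i.e. a z^2 + b z + c = 0 with a = -0.552, b = -0.628, c = 1.
Discriminant D = b^2 - 4ac = (-0.628)^2 - 4*(-0.552)*1 = 0.394384 - (-2.208) = 2.602384.
D >= 0, so the roots are real: z = (-b +/- sqrt(D)) / (2a) = (0.628 +/- 1.613191) / (-1.104).
  z_1 = (0.628 + 1.613191) / (-1.104) = -2.0301,   |z_1| = 2.0301.
  z_2 = (0.628 - 1.613191) / (-1.104) = 0.8924,   |z_2| = 0.8924.
Moduli of all roots: 2.0301, 0.8924.
All moduli strictly greater than 1? No.
Verdict: Not invertible.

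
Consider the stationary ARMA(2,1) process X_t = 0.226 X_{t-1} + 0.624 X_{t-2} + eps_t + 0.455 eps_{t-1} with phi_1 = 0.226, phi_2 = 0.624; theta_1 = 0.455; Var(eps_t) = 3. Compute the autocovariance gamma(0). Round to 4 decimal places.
\gamma(0) = 13.4916

Multiply the model equation by X_{t-k} and take expectations. With theta_0 = psi_0 = 1 and psi_j the MA(infinity) weights, this gives
  gamma(k) - sum_i phi_i gamma(k-i) = c_k,
  c_k = sigma^2 * sum_{j=k..q} theta_j psi_{j-k}   (c_k = 0 for k > q),
using gamma(-m) = gamma(m).
psi-weights needed (psi_j = theta_j + sum_i phi_i psi_{j-i}):
  psi_1 = theta_1 + phi_1 = 0.455 + (0.226) = 0.681
Right-hand sides:
  c_0 = sigma^2 (1 + theta_1 psi_1) = 3 * (1 + (0.455)(0.681)) = 3 * 1.309855 = 3.929565
  c_1 = sigma^2 theta_1 = 3 * (0.455) = 1.365
  c_2 = 0
Equations for k = 0, 1, 2 (AR order 2, c_2 = 0):
  (E0) gamma(0) = phi_1 gamma(1) + phi_2 gamma(2) + c_0
  (E1) gamma(1) = phi_1 gamma(0) + phi_2 gamma(1) + c_1
  (E2) gamma(2) = phi_1 gamma(1) + phi_2 gamma(0)
From (E1): gamma(1) = A gamma(0) + B with
  A = phi_1 / (1 - phi_2) = 0.226 / 0.376 = 0.601064,   B = c_1 / (1 - phi_2) = 1.365 / 0.376 = 3.630319.
Insert (E2) into (E0): gamma(0) (1 - phi_2^2) = phi_1 (1 + phi_2) gamma(1) + c_0.
  phi_1 (1 + phi_2) = (0.226)(1.624) = 0.367024,   1 - phi_2^2 = 0.610624.
Replace gamma(1) by A gamma(0) + B and collect gamma(0):
  gamma(0) [0.610624 - (0.367024)(0.601064)] = (0.367024)(3.630319) + 3.929565
  gamma(0) * 0.390019 = 5.261979
  gamma(0) = 5.261979 / 0.390019 = 13.491592.
Therefore gamma(0) = 13.4916 (to 4 decimal places).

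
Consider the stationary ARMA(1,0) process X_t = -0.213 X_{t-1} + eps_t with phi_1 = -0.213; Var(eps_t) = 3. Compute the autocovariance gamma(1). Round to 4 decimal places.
\gamma(1) = -0.6694

Multiply the model equation by X_{t-k} and take expectations. With theta_0 = psi_0 = 1 and psi_j the MA(infinity) weights, this gives
  gamma(k) - sum_i phi_i gamma(k-i) = c_k,
  c_k = sigma^2 * sum_{j=k..q} theta_j psi_{j-k}   (c_k = 0 for k > q),
using gamma(-m) = gamma(m).
Pure AR (q = 0): c_0 = sigma^2 = 3, c_k = 0 for k >= 1.
Equations for k = 0 and k = 1 (AR order 1):
  gamma(0) = phi_1 gamma(1) + c_0
  gamma(1) = phi_1 gamma(0) + c_1
Substituting the second into the first: gamma(0) (1 - phi_1^2) = c_0 + phi_1 c_1, so
  gamma(0) = c_0 / (1 - phi_1^2) = 3 / (1 - (-0.213)^2) = 3 / 0.954631 = 3.142576.
  gamma(1) = phi_1 gamma(0) = (-0.213)(3.142576) = -0.669369.
Therefore gamma(1) = -0.6694 (to 4 decimal places).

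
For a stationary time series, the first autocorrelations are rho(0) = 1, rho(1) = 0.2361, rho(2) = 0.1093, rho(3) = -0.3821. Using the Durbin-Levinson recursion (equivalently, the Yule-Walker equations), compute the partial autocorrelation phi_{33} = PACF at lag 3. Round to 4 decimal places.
\phi_{33} = -0.4461

The PACF at lag k is phi_{kk}, the last component of the solution
to the Yule-Walker system G_k phi = r_k where
  (G_k)_{ij} = rho(|i - j|), (r_k)_i = rho(i), i,j = 1..k.
Equivalently, Durbin-Levinson gives phi_{kk} iteratively:
  phi_{11} = rho(1)
  phi_{kk} = [rho(k) - sum_{j=1..k-1} phi_{k-1,j} rho(k-j)]
            / [1 - sum_{j=1..k-1} phi_{k-1,j} rho(j)],
  phi_{k,j} = phi_{k-1,j} - phi_{kk} phi_{k-1,k-j},  j = 1..k-1.
Step k = 1:
  phi_11 = rho(1) = 0.2361.
Step k = 2:
  phi_22 = [rho(2) - phi_11 rho(1)] / [1 - phi_11 rho(1)] = [0.1093 - (0.2361)(0.2361)] / [1 - (0.2361)(0.2361)]
         = 0.05355679 / 0.94425679 = 0.056718.
  Update: phi_21 = phi_11 - phi_22 phi_11 = 0.2361 - (0.056718)(0.2361) = 0.222709.
Step k = 3:
  phi_33 = [rho(3) - phi_21 rho(2) - phi_22 rho(1)] / [1 - phi_21 rho(1) - phi_22 rho(2)]
    numerator   = -0.3821 - (0.222709)(0.1093) - (0.056718)(0.2361) = -0.4198333
    denominator = 1 - (0.222709)(0.2361) - (0.056718)(0.1093) = 0.94121913
  phi_33 = -0.4198333 / 0.94121913 = -0.4461.
Therefore phi_{33} = -0.4461.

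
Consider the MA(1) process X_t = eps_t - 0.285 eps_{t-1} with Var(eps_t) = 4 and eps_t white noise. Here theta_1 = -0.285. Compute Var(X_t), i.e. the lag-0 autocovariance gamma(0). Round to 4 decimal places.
\gamma(0) = 4.3249

For an MA(q) process X_t = eps_t + sum_i theta_i eps_{t-i} with
Var(eps_t) = sigma^2, the variance is
  gamma(0) = sigma^2 * (1 + sum_i theta_i^2).
  sum_i theta_i^2 = (-0.285)^2 = 0.081225.
  gamma(0) = 4 * (1 + 0.081225) = 4 * 1.081225 = 4.3249.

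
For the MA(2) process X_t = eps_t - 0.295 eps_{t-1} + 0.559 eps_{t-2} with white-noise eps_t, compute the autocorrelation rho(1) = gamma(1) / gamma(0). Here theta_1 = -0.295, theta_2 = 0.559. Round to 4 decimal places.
\rho(1) = -0.3286

For an MA(q) process with theta_0 = 1, the autocovariance is
  gamma(k) = sigma^2 * sum_{i=0..q-k} theta_i * theta_{i+k},
and rho(k) = gamma(k) / gamma(0). Sigma^2 cancels.
  numerator   = (1)*(-0.295) + (-0.295)*(0.559) = -0.459905.
  denominator = (1)^2 + (-0.295)^2 + (0.559)^2 = 1.399506.
  rho(1) = -0.459905 / 1.399506 = -0.3286.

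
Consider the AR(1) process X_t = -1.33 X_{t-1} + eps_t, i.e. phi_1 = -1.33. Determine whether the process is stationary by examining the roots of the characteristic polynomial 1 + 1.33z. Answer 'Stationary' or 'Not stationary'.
\text{Not stationary}

The AR(p) characteristic polynomial is P(z) = 1 + 1.33z.
Stationarity requires all roots to lie outside the unit circle, i.e. |z| > 1 for every root.
This is linear in z: 1 + (1.33) z = 0  =>  z = -1/(1.33) = -0.75188,  |z| = 0.75188.
Moduli of all roots: 0.7519.
All moduli strictly greater than 1? No.
Verdict: Not stationary.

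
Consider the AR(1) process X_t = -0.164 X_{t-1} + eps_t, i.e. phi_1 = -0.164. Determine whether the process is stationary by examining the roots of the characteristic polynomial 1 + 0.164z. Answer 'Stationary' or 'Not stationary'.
\text{Stationary}

The AR(p) characteristic polynomial is P(z) = 1 + 0.164z.
Stationarity requires all roots to lie outside the unit circle, i.e. |z| > 1 for every root.
This is linear in z: 1 + (0.164) z = 0  =>  z = -1/(0.164) = -6.097561,  |z| = 6.097561.
Moduli of all roots: 6.0976.
All moduli strictly greater than 1? Yes.
Verdict: Stationary.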